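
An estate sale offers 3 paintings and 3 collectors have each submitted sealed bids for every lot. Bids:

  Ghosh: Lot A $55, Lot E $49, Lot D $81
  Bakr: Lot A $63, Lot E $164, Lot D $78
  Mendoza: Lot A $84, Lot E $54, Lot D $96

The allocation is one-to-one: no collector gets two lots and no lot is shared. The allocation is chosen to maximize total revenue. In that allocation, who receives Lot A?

Mendoza receives Lot A.

This is a one-to-one assignment (maximum-weight bipartite matching).
Optimal: Ghosh→Lot D ($81), Bakr→Lot E ($164), Mendoza→Lot A ($84) — total 81+164+84 = $329.
Max-entry greedy (repeatedly take the single best remaining cell) gives $315, worse by 14.
Every other assignment is strictly worse.
Mendoza's own top lot is Lot D ($96), but forcing Mendoza→Lot D and reassigning the rest optimally gives only $315 — worse by 14.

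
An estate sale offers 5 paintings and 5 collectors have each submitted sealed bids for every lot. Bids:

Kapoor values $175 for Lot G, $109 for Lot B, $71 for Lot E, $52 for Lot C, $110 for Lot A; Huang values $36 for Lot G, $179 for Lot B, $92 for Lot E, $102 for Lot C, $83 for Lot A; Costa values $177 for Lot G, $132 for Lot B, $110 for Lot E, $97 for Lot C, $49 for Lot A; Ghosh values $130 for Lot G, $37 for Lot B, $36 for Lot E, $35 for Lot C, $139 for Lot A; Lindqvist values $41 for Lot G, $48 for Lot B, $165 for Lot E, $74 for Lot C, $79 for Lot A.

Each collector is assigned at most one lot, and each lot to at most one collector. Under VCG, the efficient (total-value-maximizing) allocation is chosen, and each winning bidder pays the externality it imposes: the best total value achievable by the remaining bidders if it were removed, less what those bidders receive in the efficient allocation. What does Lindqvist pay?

Lindqvist pays $13.

Efficient allocation: Kapoor→Lot G ($175), Huang→Lot B ($179), Costa→Lot C ($97), Ghosh→Lot A ($139), Lindqvist→Lot E ($165); total welfare W = $755.
Lindqvist receives Lot E at value $165, so the others get W − 165 = $590.
Without Lindqvist: best allocation of the remaining 4 bidders over all 5 lots is Kapoor→Lot G ($175), Huang→Lot B ($179), Costa→Lot E ($110), Ghosh→Lot A ($139), total $603.
VCG payment = (others' best without Lindqvist) − (others' welfare with Lindqvist) = 603 − 590 = $13.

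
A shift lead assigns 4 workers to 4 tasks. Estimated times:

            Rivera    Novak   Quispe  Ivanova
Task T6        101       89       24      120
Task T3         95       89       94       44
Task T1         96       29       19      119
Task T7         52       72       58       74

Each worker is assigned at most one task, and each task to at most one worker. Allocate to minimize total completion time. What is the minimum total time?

Min total: 149 min

Optimal: Rivera→Task T7 (52 min), Novak→Task T1 (29 min), Quispe→Task T6 (24 min), Ivanova→Task T3 (44 min) — total 52+29+24+44 = 149 min.
Min-entry greedy (repeatedly take the single cheapest remaining cell) gives 204 min, worse by 55.
Every other assignment is strictly worse.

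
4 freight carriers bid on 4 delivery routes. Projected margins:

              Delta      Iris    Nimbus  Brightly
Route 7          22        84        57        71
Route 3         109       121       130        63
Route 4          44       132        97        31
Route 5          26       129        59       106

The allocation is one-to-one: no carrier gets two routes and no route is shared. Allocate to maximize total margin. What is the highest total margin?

Max total: $406k

Optimal: Delta→Route 3 ($109k), Iris→Route 5 ($129k), Nimbus→Route 4 ($97k), Brightly→Route 7 ($71k) — total 109+129+97+71 = $406k.
Column-greedy (each route in turn goes to its best remaining carrier) gives $364k, worse by 42.
Next-best assignment: Delta→Route 3, Iris→Route 4, Nimbus→Route 7, Brightly→Route 5 = $404k.
Swapping Nimbus↔Iris (Nimbus→Route 5 $59k, Iris→Route 4 $132k) loses 35.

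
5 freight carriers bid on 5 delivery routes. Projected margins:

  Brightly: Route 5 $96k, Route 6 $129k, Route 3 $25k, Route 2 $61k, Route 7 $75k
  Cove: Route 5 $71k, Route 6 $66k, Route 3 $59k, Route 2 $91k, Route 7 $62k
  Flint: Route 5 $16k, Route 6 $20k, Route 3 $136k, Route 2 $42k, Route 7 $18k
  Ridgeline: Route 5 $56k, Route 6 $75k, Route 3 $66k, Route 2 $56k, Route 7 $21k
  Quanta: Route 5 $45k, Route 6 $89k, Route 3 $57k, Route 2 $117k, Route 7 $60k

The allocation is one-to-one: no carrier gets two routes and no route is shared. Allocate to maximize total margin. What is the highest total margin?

Max total: $500k

Optimal: Brightly→Route 6 ($129k), Cove→Route 7 ($62k), Flint→Route 3 ($136k), Ridgeline→Route 5 ($56k), Quanta→Route 2 ($117k) — total 129+62+136+56+117 = $500k.
Max-entry greedy (repeatedly take the single best remaining cell) gives $474k, worse by 26.
Next-best assignment: Brightly→Route 5, Cove→Route 7, Flint→Route 3, Ridgeline→Route 6, Quanta→Route 2 = $486k.
Swapping Flint↔Quanta (Flint→Route 2 $42k, Quanta→Route 3 $57k) loses 154.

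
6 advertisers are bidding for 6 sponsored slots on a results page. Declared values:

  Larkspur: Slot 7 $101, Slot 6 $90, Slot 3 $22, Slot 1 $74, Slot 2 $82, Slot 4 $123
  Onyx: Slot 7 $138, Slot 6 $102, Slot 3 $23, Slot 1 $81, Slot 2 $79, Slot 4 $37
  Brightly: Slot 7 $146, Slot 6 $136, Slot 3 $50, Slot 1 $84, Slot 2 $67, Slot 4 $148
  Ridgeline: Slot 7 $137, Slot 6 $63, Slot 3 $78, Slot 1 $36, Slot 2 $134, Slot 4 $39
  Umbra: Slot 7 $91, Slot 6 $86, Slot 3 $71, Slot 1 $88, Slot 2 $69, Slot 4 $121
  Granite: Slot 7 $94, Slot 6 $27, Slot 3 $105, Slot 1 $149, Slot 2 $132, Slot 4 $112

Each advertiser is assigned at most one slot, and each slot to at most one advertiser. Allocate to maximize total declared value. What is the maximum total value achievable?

Maximum total: $751

Optimal: Larkspur→Slot 4 ($123), Onyx→Slot 7 ($138), Brightly→Slot 6 ($136), Ridgeline→Slot 2 ($134), Umbra→Slot 3 ($71), Granite→Slot 1 ($149) — total 123+138+136+134+71+149 = $751.
Row-greedy (each advertiser in turn takes its best remaining slot) gives $724, worse by 27.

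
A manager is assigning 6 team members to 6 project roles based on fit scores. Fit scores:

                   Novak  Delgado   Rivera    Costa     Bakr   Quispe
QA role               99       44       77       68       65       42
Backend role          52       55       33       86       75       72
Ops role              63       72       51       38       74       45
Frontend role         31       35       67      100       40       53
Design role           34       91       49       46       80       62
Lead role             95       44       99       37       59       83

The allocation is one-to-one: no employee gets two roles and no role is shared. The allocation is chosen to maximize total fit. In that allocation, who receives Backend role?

Quispe receives Backend role.

Optimal: Novak→QA role (99 pts), Delgado→Design role (91 pts), Rivera→Lead role (99 pts), Costa→Frontend role (100 pts), Bakr→Ops role (74 pts), Quispe→Backend role (72 pts) — total 99+91+99+100+74+72 = 535 pts.
Checked against all permutations: 535 pts is optimal.
Quispe's own top role is Lead role (83 pts), but forcing Quispe→Lead role and reassigning the rest optimally gives only 500 pts — worse by 35.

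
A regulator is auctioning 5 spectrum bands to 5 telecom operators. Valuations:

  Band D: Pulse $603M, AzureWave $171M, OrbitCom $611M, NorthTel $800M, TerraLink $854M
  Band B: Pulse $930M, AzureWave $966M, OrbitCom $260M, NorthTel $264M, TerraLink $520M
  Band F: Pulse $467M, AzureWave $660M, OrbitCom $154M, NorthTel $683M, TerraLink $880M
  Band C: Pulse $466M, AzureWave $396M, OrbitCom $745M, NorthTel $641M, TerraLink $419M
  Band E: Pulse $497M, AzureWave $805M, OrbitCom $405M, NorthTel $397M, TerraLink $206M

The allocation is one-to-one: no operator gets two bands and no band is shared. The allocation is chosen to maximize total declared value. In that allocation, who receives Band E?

AzureWave receives Band E.

This is the linear assignment problem.
Optimal: Pulse→Band B ($930M), AzureWave→Band E ($805M), OrbitCom→Band C ($745M), NorthTel→Band D ($800M), TerraLink→Band F ($880M) — total 930+805+745+800+880 = $4160M.
Column-greedy (each band in turn goes to its best remaining operator) gives $3745M, worse by 415.
Next-best assignment: Pulse→Band B, AzureWave→Band E, OrbitCom→Band C, NorthTel→Band F, TerraLink→Band D = $4017M.
AzureWave's own top band is Band B ($966M), but forcing AzureWave→Band B and reassigning the rest optimally gives only $3888M — worse by 272.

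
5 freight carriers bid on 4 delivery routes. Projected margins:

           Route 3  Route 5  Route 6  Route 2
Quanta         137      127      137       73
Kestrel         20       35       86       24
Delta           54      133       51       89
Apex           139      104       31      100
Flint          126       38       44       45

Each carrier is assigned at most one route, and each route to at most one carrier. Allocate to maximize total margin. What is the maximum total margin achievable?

This is the linear assignment problem.
Optimal: Flint→Route 3 ($126k), Delta→Route 5 ($133k), Quanta→Route 6 ($137k), Apex→Route 2 ($100k) — total 126+133+137+100 = $496k.
Next-best assignment: Quanta→Route 3, Delta→Route 5, Kestrel→Route 6, Apex→Route 2 = $456k.
No other one-to-one assignment exceeds $496k.

Max total: $496k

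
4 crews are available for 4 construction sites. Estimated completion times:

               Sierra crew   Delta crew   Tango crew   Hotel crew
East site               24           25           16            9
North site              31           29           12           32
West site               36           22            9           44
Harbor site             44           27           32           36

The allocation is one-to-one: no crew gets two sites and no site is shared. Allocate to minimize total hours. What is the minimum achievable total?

Min total: 76 hours

Optimal: Sierra crew→North site (31 hours), Delta crew→Harbor site (27 hours), Tango crew→West site (9 hours), Hotel crew→East site (9 hours) — total 31+27+9+9 = 76 hours.
Column-greedy (each site in turn goes to its cheapest remaining crew) gives 87 hours, worse by 11.
Next-best assignment: Sierra crew→West site, Delta crew→Harbor site, Tango crew→North site, Hotel crew→East site = 84 hours.
Checked against all permutations: 76 hours is optimal.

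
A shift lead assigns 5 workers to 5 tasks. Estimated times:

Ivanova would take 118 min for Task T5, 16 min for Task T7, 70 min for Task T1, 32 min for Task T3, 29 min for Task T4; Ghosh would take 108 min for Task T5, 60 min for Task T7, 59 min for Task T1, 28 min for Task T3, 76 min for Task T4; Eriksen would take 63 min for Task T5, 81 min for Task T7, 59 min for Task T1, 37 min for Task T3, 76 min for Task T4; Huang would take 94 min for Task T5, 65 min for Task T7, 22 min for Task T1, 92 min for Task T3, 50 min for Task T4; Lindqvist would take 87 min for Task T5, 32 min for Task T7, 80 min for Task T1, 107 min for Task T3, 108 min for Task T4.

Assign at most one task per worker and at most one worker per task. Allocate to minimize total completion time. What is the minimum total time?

Optimal: Ivanova→Task T4 (29 min), Ghosh→Task T3 (28 min), Eriksen→Task T5 (63 min), Huang→Task T1 (22 min), Lindqvist→Task T7 (32 min) — total 29+28+63+22+32 = 174 min.
Row-greedy (each worker in turn takes its cheapest remaining task) gives 240 min, worse by 66.
Next-best assignment: Ivanova→Task T3, Ghosh→Task T4, Eriksen→Task T5, Huang→Task T1, Lindqvist→Task T7 = 225 min.
No other one-to-one assignment undercuts 174 min.

Minimum total: 174 min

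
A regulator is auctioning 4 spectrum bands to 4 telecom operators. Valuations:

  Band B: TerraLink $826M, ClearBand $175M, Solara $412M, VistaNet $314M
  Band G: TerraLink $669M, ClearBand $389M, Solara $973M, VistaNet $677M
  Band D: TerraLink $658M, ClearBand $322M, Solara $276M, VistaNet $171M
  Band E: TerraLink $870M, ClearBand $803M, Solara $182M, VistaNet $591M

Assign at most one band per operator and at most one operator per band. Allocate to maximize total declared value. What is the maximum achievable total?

Maximum total: $2773M

Treat this as an assignment problem: match each operator to one band.
Optimal: TerraLink→Band B ($826M), ClearBand→Band E ($803M), Solara→Band G ($973M), VistaNet→Band D ($171M) — total 826+803+973+171 = $2773M.
Row-greedy (each operator in turn takes its best remaining band) gives $1842M, worse by 931.
Checked against all permutations: $2773M is optimal.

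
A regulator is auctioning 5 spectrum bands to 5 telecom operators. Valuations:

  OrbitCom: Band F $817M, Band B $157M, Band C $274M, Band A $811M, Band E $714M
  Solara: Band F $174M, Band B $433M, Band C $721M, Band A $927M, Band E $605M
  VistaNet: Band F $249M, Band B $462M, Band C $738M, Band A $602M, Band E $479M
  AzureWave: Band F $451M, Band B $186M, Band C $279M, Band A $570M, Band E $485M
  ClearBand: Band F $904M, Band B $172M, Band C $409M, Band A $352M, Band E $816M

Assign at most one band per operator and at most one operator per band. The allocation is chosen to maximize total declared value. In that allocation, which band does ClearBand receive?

ClearBand receives Band E.

This is the linear assignment problem.
Optimal: OrbitCom→Band F ($817M), Solara→Band A ($927M), VistaNet→Band C ($738M), AzureWave→Band B ($186M), ClearBand→Band E ($816M) — total 817+927+738+186+816 = $3484M.
Column-greedy (each band in turn goes to its best remaining operator) gives $3383M, worse by 101.
Every other assignment is strictly worse.
ClearBand's own top band is Band F ($904M), but forcing ClearBand→Band F and reassigning the rest optimally gives only $3469M — worse by 15.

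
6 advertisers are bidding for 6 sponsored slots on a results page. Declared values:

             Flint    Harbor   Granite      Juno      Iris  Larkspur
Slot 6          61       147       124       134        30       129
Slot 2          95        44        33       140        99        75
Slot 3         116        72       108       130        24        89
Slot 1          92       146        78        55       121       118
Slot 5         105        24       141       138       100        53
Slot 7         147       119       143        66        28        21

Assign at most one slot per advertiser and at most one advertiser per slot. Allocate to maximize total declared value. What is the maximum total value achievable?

This is a one-to-one assignment (maximum-weight bipartite matching).
Optimal: Flint→Slot 7 ($147), Harbor→Slot 1 ($146), Granite→Slot 5 ($141), Juno→Slot 3 ($130), Iris→Slot 2 ($99), Larkspur→Slot 6 ($129) — total 147+146+141+130+99+129 = $792.
Row-greedy (each advertiser in turn takes its best remaining slot) gives $785, worse by 7.
Next-best assignment: Flint→Slot 7, Harbor→Slot 6, Granite→Slot 5, Juno→Slot 2, Iris→Slot 1, Larkspur→Slot 3 = $785.
Swapping Juno↔Iris (Juno→Slot 2 $140, Iris→Slot 3 $24) loses 65.
Checked against all permutations: $792 is optimal.

Maximum total: $792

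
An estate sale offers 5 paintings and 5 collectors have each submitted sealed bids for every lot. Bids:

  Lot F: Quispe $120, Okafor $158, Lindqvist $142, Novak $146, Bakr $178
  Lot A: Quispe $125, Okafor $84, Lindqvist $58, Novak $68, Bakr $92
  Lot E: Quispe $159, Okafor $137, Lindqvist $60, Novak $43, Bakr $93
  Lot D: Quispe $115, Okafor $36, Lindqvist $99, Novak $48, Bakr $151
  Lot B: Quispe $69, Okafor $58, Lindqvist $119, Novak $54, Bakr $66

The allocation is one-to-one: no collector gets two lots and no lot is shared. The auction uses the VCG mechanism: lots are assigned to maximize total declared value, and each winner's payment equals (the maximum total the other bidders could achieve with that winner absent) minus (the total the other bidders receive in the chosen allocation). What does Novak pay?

Efficient allocation: Quispe→Lot A ($125), Okafor→Lot E ($137), Lindqvist→Lot B ($119), Novak→Lot F ($146), Bakr→Lot D ($151); total welfare W = $678.
Novak receives Lot F at value $146, so the others get W − 146 = $532.
Without Novak: best allocation of the remaining 4 bidders over all 5 lots is Quispe→Lot E ($159), Okafor→Lot F ($158), Lindqvist→Lot B ($119), Bakr→Lot D ($151), total $587.
VCG payment = (others' best without Novak) − (others' welfare with Novak) = 587 − 532 = $55.

Novak pays $55.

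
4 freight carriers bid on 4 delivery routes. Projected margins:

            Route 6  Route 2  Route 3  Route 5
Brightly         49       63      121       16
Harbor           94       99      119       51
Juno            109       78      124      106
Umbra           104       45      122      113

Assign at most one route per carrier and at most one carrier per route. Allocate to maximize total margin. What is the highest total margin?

This is a one-to-one assignment (maximum-weight bipartite matching).
Optimal: Brightly→Route 3 ($121k), Harbor→Route 2 ($99k), Juno→Route 6 ($109k), Umbra→Route 5 ($113k) — total 121+99+109+113 = $442k.
Max-entry greedy (repeatedly take the single best remaining cell) gives $385k, worse by 57.

Max total: $442k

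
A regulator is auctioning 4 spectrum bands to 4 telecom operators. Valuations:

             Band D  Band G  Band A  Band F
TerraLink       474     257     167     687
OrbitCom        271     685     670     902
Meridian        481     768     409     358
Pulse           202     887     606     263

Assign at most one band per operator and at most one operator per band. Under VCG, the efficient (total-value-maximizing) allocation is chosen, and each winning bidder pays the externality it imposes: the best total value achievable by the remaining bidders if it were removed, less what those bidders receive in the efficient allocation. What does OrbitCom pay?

OrbitCom pays $213M.

Efficient allocation: TerraLink→Band D ($474M), OrbitCom→Band F ($902M), Meridian→Band G ($768M), Pulse→Band A ($606M); total welfare W = $2750M.
OrbitCom receives Band F at value $902M, so the others get W − 902 = $1848M.
Without OrbitCom: best allocation of the remaining 3 bidders over all 4 bands is TerraLink→Band F ($687M), Meridian→Band G ($768M), Pulse→Band A ($606M), total $2061M.
VCG payment = (others' best without OrbitCom) − (others' welfare with OrbitCom) = 2061 − 1848 = $213M.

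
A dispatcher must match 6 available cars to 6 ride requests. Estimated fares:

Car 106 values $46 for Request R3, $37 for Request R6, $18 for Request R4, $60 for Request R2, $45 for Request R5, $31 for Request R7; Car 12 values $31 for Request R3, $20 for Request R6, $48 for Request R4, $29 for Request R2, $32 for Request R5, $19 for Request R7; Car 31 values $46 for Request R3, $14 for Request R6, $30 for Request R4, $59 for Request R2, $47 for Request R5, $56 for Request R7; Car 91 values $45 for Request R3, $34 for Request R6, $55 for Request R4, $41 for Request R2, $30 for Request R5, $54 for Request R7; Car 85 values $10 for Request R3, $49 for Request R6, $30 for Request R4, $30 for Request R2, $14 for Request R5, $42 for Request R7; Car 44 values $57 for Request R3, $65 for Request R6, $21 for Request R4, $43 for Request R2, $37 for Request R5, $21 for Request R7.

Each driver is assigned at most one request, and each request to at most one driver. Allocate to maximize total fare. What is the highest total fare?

Optimal: Car 106→Request R2 ($60), Car 12→Request R4 ($48), Car 31→Request R5 ($47), Car 91→Request R7 ($54), Car 85→Request R6 ($49), Car 44→Request R3 ($57) — total 60+48+47+54+49+57 = $315.
Column-greedy (each request in turn goes to its best remaining driver) gives $287, worse by 28.
Checked against all permutations: $315 is optimal.

Max total: $315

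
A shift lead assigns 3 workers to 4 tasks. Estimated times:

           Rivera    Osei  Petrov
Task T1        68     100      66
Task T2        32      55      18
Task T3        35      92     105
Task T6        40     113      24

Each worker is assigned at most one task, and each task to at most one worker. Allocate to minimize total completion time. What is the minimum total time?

Optimal: Rivera→Task T3 (35 min), Osei→Task T2 (55 min), Petrov→Task T6 (24 min) — total 35+55+24 = 114 min.
Row-greedy (each worker in turn takes its cheapest remaining task) gives 148 min, worse by 34.
Every other assignment is strictly worse.

Min total: 114 min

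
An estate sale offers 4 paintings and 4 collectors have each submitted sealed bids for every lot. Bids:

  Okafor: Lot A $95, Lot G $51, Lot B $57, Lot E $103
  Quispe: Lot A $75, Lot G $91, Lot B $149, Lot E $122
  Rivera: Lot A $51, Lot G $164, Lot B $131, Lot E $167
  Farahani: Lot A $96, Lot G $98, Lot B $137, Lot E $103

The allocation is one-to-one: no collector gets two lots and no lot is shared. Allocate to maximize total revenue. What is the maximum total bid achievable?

Optimal: Okafor→Lot A ($95), Quispe→Lot E ($122), Rivera→Lot G ($164), Farahani→Lot B ($137) — total 95+122+164+137 = $518.
Column-greedy (each lot in turn goes to its best remaining collector) gives $512, worse by 6.
Next-best assignment: Okafor→Lot E, Quispe→Lot B, Rivera→Lot G, Farahani→Lot A = $512.
Every other assignment is strictly worse.

Maximum total: $518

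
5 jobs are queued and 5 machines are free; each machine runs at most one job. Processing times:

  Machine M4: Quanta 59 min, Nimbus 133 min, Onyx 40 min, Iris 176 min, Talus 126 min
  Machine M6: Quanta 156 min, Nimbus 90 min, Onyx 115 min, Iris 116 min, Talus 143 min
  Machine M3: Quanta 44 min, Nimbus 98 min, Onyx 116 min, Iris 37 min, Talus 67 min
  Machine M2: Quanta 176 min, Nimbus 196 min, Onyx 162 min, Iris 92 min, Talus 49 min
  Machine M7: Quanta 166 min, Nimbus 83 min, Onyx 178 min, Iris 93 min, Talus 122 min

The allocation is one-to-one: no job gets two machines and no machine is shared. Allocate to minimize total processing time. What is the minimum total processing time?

Min total: 316 min

Optimal: Quanta→Machine M3 (44 min), Nimbus→Machine M6 (90 min), Onyx→Machine M4 (40 min), Iris→Machine M7 (93 min), Talus→Machine M2 (49 min) — total 44+90+40+93+49 = 316 min.
Min-entry greedy (repeatedly take the single cheapest remaining cell) gives 365 min, worse by 49.
Next-best assignment: Quanta→Machine M3, Nimbus→Machine M7, Onyx→Machine M4, Iris→Machine M6, Talus→Machine M2 = 332 min.
Checked against all permutations: 316 min is optimal.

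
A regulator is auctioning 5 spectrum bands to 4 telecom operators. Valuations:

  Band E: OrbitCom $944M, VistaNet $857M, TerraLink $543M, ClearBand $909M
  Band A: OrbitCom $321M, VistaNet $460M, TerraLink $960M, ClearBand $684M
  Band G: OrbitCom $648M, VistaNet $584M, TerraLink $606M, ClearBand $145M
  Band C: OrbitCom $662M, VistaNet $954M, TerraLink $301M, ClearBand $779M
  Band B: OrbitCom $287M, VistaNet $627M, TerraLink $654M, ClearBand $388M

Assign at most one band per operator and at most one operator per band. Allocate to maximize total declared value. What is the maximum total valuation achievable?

Optimal: OrbitCom→Band G ($648M), VistaNet→Band C ($954M), TerraLink→Band A ($960M), ClearBand→Band E ($909M) — total 648+954+960+909 = $3471M.
Every other assignment is strictly worse.

Maximum total: $3471M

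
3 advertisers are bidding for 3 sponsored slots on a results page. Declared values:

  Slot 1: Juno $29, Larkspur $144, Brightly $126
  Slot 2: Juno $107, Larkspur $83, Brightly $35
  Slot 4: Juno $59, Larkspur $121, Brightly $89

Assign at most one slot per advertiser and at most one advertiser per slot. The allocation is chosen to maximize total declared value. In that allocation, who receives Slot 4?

This is the linear assignment problem.
Optimal: Juno→Slot 2 ($107), Larkspur→Slot 4 ($121), Brightly→Slot 1 ($126) — total 107+121+126 = $354.
Next-best assignment: Juno→Slot 2, Larkspur→Slot 1, Brightly→Slot 4 = $340.
Every other assignment is strictly worse.
Larkspur's own top slot is Slot 1 ($144), but forcing Larkspur→Slot 1 and reassigning the rest optimally gives only $340 — worse by 14.

Larkspur receives Slot 4.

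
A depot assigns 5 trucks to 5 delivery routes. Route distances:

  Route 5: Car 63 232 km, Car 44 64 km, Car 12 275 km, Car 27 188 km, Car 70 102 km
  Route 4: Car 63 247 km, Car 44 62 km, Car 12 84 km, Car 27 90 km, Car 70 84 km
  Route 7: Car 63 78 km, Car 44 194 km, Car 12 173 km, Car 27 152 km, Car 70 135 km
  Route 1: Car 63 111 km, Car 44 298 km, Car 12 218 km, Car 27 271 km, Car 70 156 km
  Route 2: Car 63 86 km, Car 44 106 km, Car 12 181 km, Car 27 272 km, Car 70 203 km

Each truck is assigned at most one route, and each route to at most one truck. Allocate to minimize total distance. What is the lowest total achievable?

Minimum total: 542 km

Optimal: Car 63→Route 2 (86 km), Car 44→Route 5 (64 km), Car 12→Route 4 (84 km), Car 27→Route 7 (152 km), Car 70→Route 1 (156 km) — total 86+64+84+152+156 = 542 km.
Min-entry greedy (repeatedly take the single cheapest remaining cell) gives 694 km, worse by 152.
Next-best assignment: Car 63→Route 1, Car 44→Route 2, Car 12→Route 4, Car 27→Route 7, Car 70→Route 5 = 555 km.
Swapping Car 12↔Car 70 (Car 12→Route 1 218 km, Car 70→Route 4 84 km) adds 62.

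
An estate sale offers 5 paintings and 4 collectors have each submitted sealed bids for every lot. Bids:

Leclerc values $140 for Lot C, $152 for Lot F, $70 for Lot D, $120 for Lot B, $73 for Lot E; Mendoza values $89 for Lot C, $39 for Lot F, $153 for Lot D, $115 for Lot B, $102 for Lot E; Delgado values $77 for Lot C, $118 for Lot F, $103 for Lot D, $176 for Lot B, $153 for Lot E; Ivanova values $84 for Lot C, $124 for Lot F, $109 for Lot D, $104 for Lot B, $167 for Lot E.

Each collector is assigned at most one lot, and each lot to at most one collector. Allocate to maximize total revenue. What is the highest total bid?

Optimal: Leclerc→Lot F ($152), Mendoza→Lot D ($153), Delgado→Lot B ($176), Ivanova→Lot E ($167) — total 152+153+176+167 = $648.
Column-greedy (each lot in turn goes to its best remaining collector) gives $593, worse by 55.

Maximum total: $648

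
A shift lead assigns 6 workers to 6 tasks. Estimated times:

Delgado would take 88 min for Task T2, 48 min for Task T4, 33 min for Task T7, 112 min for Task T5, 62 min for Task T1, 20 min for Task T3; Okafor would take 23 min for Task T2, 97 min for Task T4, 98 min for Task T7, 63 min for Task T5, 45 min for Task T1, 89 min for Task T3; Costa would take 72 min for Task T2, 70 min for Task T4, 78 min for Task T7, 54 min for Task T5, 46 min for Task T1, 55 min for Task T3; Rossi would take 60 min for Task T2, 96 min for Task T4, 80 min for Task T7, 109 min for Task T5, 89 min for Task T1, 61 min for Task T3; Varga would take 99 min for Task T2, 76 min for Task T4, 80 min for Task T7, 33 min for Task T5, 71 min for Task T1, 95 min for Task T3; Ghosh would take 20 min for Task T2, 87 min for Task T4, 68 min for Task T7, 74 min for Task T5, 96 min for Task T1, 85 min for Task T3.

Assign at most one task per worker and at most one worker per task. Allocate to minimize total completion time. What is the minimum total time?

This is a one-to-one assignment (minimum-cost bipartite matching).
Optimal: Delgado→Task T7 (33 min), Okafor→Task T1 (45 min), Costa→Task T4 (70 min), Rossi→Task T3 (61 min), Varga→Task T5 (33 min), Ghosh→Task T2 (20 min) — total 33+45+70+61+33+20 = 262 min.
Row-greedy (each worker in turn takes its cheapest remaining task) gives 289 min, worse by 27.
Next-best assignment: Delgado→Task T3, Okafor→Task T1, Costa→Task T4, Rossi→Task T7, Varga→Task T5, Ghosh→Task T2 = 268 min.

Min total: 262 min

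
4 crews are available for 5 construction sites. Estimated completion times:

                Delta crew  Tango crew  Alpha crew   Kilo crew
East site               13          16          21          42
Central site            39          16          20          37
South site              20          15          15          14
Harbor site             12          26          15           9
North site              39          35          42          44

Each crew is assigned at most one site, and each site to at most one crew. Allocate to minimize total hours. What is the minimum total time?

Minimum total: 53 hours

Optimal: Delta crew→East site (13 hours), Tango crew→Central site (16 hours), Alpha crew→South site (15 hours), Kilo crew→Harbor site (9 hours) — total 13+16+15+9 = 53 hours.
Column-greedy (each site in turn goes to its cheapest remaining crew) gives 58 hours, worse by 5.
Swapping Tango crew↔Kilo crew (Tango crew→Harbor site 26 hours, Kilo crew→Central site 37 hours) adds 38.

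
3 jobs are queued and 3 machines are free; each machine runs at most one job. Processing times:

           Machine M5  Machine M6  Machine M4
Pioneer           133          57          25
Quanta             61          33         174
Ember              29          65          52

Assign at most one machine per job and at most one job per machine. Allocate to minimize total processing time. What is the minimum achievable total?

Minimum total: 87 min

Optimal: Pioneer→Machine M4 (25 min), Quanta→Machine M6 (33 min), Ember→Machine M5 (29 min) — total 25+33+29 = 87 min.
Next-best assignment: Pioneer→Machine M4, Quanta→Machine M5, Ember→Machine M6 = 151 min.
Swapping Pioneer↔Quanta (Pioneer→Machine M6 57 min, Quanta→Machine M4 174 min) adds 173.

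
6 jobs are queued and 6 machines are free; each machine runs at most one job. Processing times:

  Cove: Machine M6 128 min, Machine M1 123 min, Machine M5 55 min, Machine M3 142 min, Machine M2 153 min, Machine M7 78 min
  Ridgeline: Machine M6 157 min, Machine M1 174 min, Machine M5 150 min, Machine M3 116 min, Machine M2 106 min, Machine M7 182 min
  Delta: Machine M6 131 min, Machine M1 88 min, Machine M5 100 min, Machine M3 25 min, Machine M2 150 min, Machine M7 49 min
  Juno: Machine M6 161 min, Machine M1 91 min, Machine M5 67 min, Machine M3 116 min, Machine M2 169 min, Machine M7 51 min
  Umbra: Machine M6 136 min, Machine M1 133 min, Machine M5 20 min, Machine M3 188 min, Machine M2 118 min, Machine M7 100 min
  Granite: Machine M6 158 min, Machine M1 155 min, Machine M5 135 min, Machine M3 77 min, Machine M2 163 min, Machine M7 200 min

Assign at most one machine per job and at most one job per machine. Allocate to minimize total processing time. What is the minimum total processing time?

This is the linear assignment problem.
Optimal: Cove→Machine M6 (128 min), Ridgeline→Machine M2 (106 min), Delta→Machine M1 (88 min), Juno→Machine M7 (51 min), Umbra→Machine M5 (20 min), Granite→Machine M3 (77 min) — total 128+106+88+51+20+77 = 470 min.
Min-entry greedy (repeatedly take the single cheapest remaining cell) gives 483 min, worse by 13.
Next-best assignment: Cove→Machine M6, Ridgeline→Machine M2, Delta→Machine M7, Juno→Machine M1, Umbra→Machine M5, Granite→Machine M3 = 471 min.

Minimum total: 470 min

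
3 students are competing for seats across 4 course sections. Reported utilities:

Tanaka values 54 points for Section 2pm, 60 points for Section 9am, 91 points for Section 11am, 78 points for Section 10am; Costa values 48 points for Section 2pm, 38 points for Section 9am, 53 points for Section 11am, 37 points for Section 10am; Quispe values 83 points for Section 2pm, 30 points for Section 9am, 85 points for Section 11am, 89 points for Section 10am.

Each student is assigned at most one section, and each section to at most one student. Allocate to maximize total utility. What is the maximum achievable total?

Maximum total: 228 points

This is a one-to-one assignment (maximum-weight bipartite matching).
Optimal: Tanaka→Section 11am (91 points), Costa→Section 2pm (48 points), Quispe→Section 10am (89 points) — total 91+48+89 = 228 points.
Next-best assignment: Tanaka→Section 11am, Costa→Section 9am, Quispe→Section 10am = 218 points.
Every other assignment is strictly worse.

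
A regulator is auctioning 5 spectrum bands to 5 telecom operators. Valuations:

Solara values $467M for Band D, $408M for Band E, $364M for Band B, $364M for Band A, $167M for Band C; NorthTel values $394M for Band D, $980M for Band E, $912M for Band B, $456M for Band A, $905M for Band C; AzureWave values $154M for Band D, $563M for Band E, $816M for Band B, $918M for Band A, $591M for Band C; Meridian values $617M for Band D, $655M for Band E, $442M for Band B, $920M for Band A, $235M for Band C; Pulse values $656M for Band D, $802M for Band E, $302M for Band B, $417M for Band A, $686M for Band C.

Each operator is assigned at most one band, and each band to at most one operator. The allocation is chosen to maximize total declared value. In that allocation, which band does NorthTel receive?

NorthTel receives Band C.

This is the linear assignment problem.
Optimal: Solara→Band D ($467M), NorthTel→Band C ($905M), AzureWave→Band B ($816M), Meridian→Band A ($920M), Pulse→Band E ($802M) — total 467+905+816+920+802 = $3910M.
No other one-to-one assignment exceeds $3910M.
NorthTel's own top band is Band E ($980M), but forcing NorthTel→Band E and reassigning the rest optimally gives only $3869M — worse by 41.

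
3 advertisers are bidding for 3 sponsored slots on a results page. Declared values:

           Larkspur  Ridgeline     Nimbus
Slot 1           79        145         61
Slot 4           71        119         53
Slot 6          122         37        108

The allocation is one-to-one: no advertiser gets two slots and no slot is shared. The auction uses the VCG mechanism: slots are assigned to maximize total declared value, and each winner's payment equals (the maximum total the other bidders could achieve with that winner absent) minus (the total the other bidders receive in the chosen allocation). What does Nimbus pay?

Nimbus pays $51.

Efficient allocation: Larkspur→Slot 4 ($71), Ridgeline→Slot 1 ($145), Nimbus→Slot 6 ($108); total welfare W = $324.
Nimbus receives Slot 6 at value $108, so the others get W − 108 = $216.
Without Nimbus: best allocation of the remaining 2 bidders over all 3 slots is Larkspur→Slot 6 ($122), Ridgeline→Slot 1 ($145), total $267.
VCG payment = (others' best without Nimbus) − (others' welfare with Nimbus) = 267 − 216 = $51.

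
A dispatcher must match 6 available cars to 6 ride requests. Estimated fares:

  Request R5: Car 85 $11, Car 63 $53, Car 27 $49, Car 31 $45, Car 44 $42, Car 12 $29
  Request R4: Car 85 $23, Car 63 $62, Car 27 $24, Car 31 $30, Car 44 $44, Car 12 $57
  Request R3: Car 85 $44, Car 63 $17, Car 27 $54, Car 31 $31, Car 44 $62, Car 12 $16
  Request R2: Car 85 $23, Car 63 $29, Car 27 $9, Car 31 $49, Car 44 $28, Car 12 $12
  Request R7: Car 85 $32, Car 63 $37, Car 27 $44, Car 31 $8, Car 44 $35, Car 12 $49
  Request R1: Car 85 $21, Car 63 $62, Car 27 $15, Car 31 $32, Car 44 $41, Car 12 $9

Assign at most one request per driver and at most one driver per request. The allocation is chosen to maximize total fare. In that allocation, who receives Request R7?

This is a one-to-one assignment (maximum-weight bipartite matching).
Optimal: Car 85→Request R7 ($32), Car 63→Request R1 ($62), Car 27→Request R5 ($49), Car 31→Request R2 ($49), Car 44→Request R3 ($62), Car 12→Request R4 ($57) — total 32+62+49+49+62+57 = $311.
Row-greedy (each driver in turn takes its best remaining request) gives $294, worse by 17.
Car 85's own top request is Request R3 ($44), but forcing Car 85→Request R3 and reassigning the rest optimally gives only $298 — worse by 13.

Car 85 receives Request R7.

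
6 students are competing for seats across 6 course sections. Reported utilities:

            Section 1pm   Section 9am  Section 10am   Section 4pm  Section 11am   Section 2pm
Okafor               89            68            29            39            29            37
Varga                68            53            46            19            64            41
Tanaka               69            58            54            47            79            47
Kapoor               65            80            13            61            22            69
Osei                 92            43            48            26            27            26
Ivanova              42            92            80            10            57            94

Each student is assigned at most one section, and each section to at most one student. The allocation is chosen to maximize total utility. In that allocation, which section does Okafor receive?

Okafor receives Section 9am.

Optimal: Okafor→Section 9am (68 points), Varga→Section 10am (46 points), Tanaka→Section 11am (79 points), Kapoor→Section 4pm (61 points), Osei→Section 1pm (92 points), Ivanova→Section 2pm (94 points) — total 68+46+79+61+92+94 = 440 points.
Column-greedy (each section in turn goes to its best remaining student) gives 400 points, worse by 40.
Next-best assignment: Okafor→Section 9am, Varga→Section 11am, Tanaka→Section 10am, Kapoor→Section 4pm, Osei→Section 1pm, Ivanova→Section 2pm = 433 points.
Okafor's own top section is Section 1pm (89 points), but forcing Okafor→Section 1pm and reassigning the rest optimally gives only 424 points — worse by 16.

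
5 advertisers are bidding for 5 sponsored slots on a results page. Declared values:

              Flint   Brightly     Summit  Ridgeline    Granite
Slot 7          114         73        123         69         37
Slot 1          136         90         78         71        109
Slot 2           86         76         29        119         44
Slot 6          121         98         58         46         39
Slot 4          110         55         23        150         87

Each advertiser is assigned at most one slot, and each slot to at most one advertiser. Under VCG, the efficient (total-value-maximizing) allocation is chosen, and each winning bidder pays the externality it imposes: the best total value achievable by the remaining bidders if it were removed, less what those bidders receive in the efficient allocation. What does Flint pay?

Efficient allocation: Flint→Slot 6 ($121), Brightly→Slot 2 ($76), Summit→Slot 7 ($123), Ridgeline→Slot 4 ($150), Granite→Slot 1 ($109); total welfare W = $579.
Flint receives Slot 6 at value $121, so the others get W − 121 = $458.
Without Flint: best allocation of the remaining 4 bidders over all 5 slots is Brightly→Slot 6 ($98), Summit→Slot 7 ($123), Ridgeline→Slot 4 ($150), Granite→Slot 1 ($109), total $480.
VCG payment = (others' best without Flint) − (others' welfare with Flint) = 480 − 458 = $22.

Flint pays $22.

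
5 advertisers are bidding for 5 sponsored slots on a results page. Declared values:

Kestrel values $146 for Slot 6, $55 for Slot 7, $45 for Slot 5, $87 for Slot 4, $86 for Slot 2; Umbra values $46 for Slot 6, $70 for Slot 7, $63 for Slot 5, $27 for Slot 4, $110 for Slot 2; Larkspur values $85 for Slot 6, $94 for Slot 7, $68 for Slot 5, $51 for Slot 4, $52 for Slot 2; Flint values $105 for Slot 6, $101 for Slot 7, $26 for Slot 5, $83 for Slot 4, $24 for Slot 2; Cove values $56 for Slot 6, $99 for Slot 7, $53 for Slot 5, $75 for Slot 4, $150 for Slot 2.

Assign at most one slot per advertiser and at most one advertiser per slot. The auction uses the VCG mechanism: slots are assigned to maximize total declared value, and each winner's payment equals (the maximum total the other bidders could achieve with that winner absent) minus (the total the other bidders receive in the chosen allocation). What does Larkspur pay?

Efficient allocation: Kestrel→Slot 6 ($146), Umbra→Slot 5 ($63), Larkspur→Slot 7 ($94), Flint→Slot 4 ($83), Cove→Slot 2 ($150); total welfare W = $536.
Larkspur receives Slot 7 at value $94, so the others get W − 94 = $442.
Without Larkspur: best allocation of the remaining 4 bidders over all 5 slots is Kestrel→Slot 6 ($146), Umbra→Slot 5 ($63), Flint→Slot 7 ($101), Cove→Slot 2 ($150), total $460.
VCG payment = (others' best without Larkspur) − (others' welfare with Larkspur) = 460 − 442 = $18.

Larkspur pays $18.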